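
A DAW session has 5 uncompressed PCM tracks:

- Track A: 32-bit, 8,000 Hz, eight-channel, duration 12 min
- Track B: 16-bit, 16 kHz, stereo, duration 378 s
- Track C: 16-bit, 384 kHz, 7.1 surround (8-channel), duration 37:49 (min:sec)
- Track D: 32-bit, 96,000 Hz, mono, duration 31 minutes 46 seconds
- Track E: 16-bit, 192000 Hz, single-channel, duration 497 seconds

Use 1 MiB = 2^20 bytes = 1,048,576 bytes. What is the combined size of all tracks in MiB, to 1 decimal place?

Track A: 12 min = 720 s; 8,000 × 720 × 4 × 8 = 184,320,000 bytes.
Track B: 16,000 × 378 × 2 × 2 = 24,192,000 bytes.
Track C: 37:49 (min:sec) = 2,269 s; 384,000 × 2,269 × 2 × 8 = 13,940,736,000 bytes.
Track D: 31 minutes 46 seconds = 1,906 s; 96,000 × 1,906 × 4 × 1 = 731,904,000 bytes.
Track E: 192,000 × 497 × 2 × 1 = 190,848,000 bytes.
Total = 15,072,000,000 bytes = 14373.8 MiB.

14373.8 MiB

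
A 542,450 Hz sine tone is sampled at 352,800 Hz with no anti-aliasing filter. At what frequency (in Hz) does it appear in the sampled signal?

163,150 Hz

Nyquist = 352,800/2 = 176,400 Hz; 542,450 Hz exceeds it.
Alias = |542,450 − 2×352,800| = |542,450 − 705,600| = 163,150 Hz.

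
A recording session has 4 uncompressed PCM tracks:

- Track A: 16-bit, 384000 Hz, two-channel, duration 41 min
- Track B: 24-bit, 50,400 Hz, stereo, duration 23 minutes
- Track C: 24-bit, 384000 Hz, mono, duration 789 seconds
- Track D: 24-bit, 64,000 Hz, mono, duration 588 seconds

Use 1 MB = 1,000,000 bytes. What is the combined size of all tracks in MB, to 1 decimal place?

5217.7 MB

Track A: 41 min = 2,460 s; 384,000 × 2,460 × 2 × 2 = 3,778,560,000 bytes.
Track B: 23 minutes = 1,380 s; 50,400 × 1,380 × 3 × 2 = 417,312,000 bytes.
Track C: 384,000 × 789 × 3 × 1 = 908,928,000 bytes.
Track D: 64,000 × 588 × 3 × 1 = 112,896,000 bytes.
Total = 5,217,696,000 bytes = 5217.7 MB.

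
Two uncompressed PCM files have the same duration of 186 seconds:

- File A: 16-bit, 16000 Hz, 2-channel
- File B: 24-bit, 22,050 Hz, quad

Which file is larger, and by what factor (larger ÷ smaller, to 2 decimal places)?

File B, by a factor of 4.13

File A: 16,000 × 2 × 2 = 64,000 bytes/s.
File B: 22,050 × 3 × 4 = 264,600 bytes/s.
File B is larger; ratio = 49,215,600 / 11,904,000 = 4.13.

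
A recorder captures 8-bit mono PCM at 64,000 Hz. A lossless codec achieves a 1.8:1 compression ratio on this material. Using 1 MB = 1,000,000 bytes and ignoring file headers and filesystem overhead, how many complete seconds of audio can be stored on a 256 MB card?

7,200 seconds

Uncompressed byte rate = 64,000 × 1 × 1 = 64,000 bytes/s.
After 1.8:1 compression, effective rate ≈ 35555.56 bytes/s.
Capacity = 256 × 1,000,000 = 256,000,000 bytes.
256,000,000 / effective rate ≈ 7200 s → 7,200 seconds.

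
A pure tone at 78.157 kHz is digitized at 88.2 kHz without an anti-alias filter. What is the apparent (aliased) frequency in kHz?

10.043 kHz

Nyquist = 88,200/2 = 44,100 Hz; 78,157 Hz exceeds it.
Alias = |78,157 − 1×88,200| = |78,157 − 88,200| = 10,043 Hz = 10.043 kHz.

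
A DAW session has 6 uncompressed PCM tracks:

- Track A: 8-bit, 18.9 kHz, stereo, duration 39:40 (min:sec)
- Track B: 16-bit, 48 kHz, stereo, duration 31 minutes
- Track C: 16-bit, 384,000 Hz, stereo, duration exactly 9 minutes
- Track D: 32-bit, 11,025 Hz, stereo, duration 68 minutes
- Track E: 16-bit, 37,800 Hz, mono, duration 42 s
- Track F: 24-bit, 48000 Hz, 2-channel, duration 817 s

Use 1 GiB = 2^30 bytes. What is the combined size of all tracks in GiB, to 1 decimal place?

1.7 GiB

Track A: 39:40 (min:sec) = 2,380 s; 18,900 × 2,380 × 1 × 2 = 89,964,000 bytes.
Track B: 31 minutes = 1,860 s; 48,000 × 1,860 × 2 × 2 = 357,120,000 bytes.
Track C: exactly 9 minutes = 540 s; 384,000 × 540 × 2 × 2 = 829,440,000 bytes.
Track D: 68 minutes = 4,080 s; 11,025 × 4,080 × 4 × 2 = 359,856,000 bytes.
Track E: 37,800 × 42 × 2 × 1 = 3,175,200 bytes.
Track F: 48,000 × 817 × 3 × 2 = 235,296,000 bytes.
Total = 1,874,851,200 bytes = 1.7 GiB.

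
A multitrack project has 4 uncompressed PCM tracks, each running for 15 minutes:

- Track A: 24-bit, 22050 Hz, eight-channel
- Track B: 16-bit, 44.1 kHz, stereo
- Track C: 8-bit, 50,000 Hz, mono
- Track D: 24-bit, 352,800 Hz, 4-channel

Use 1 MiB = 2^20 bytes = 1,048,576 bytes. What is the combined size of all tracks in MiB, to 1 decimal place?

4282.3 MiB

15 minutes = 900 s.
Track A: 22,050 × 900 × 3 × 8 = 476,280,000 bytes.
Track B: 44,100 × 900 × 2 × 2 = 158,760,000 bytes.
Track C: 50,000 × 900 × 1 × 1 = 45,000,000 bytes.
Track D: 352,800 × 900 × 3 × 4 = 3,810,240,000 bytes.
Total = 4,490,280,000 bytes = 4282.3 MiB.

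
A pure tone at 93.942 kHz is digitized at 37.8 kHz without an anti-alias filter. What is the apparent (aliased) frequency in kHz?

Nyquist = 37,800/2 = 18,900 Hz; 93,942 Hz exceeds it.
Alias = |93,942 − 2×37,800| = |93,942 − 75,600| = 18,342 Hz = 18.342 kHz.

18.342 kHz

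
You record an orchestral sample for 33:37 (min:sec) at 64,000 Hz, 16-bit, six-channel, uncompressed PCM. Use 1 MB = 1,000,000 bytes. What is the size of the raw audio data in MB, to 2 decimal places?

1549.06 MB

Duration = 33:37 (min:sec) = 2,017 s.
Bytes = 64,000 samples/s × 2,017 s × 2 bytes/sample × 6 ch = 1,549,056,000 bytes.
1,549,056,000 / 1,000,000 = 1549.06 MB.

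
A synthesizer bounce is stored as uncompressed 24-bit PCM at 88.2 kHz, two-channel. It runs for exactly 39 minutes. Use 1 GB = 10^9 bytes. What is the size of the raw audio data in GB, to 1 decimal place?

Duration = exactly 39 minutes = 2,340 s.
Bytes = 88,200 samples/s × 2,340 s × 3 bytes/sample × 2 ch = 1,238,328,000 bytes.
1,238,328,000 / 1,000,000,000 = 1.2 GB.

1.2 GB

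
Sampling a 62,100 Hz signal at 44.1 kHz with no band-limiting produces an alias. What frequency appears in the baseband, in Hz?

Nyquist = 44,100/2 = 22,050 Hz; 62,100 Hz exceeds it.
Alias = |62,100 − 1×44,100| = |62,100 − 44,100| = 18,000 Hz.

18,000 Hz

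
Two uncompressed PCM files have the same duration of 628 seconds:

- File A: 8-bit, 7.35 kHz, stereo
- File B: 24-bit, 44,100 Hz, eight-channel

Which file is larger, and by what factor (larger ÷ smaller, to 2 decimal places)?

File A: 7,350 × 1 × 2 = 14,700 bytes/s.
File B: 44,100 × 3 × 8 = 1,058,400 bytes/s.
File B is larger; ratio = 664,675,200 / 9,231,600 = 72.00.

File B, by a factor of 72.00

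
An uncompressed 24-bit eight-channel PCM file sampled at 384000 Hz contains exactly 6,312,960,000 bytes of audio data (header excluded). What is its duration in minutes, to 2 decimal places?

11.42 minutes

Byte rate = 384,000 × 3 × 8 = 9,216,000 bytes/s.
Duration = 6,312,960,000 / 9,216,000 = 685 s.
685 s / 60 = 11.42 minutes.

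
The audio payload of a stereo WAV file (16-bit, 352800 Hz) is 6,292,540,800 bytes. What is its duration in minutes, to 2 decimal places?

74.32 minutes

Byte rate = 352,800 × 2 × 2 = 1,411,200 bytes/s.
Duration = 6,292,540,800 / 1,411,200 = 4,459 s.
4,459 s / 60 = 74.32 minutes.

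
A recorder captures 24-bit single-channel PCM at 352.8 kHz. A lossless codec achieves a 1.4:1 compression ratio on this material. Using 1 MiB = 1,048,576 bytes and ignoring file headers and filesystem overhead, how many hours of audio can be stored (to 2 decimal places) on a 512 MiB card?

0.20 hours

Uncompressed byte rate = 352,800 × 3 × 1 = 1,058,400 bytes/s.
After 1.4:1 compression, effective rate ≈ 756000 bytes/s.
Capacity = 512 × 1,048,576 = 536,870,912 bytes.
536,870,912 / effective rate ≈ 710.15 s → 0.20 hours.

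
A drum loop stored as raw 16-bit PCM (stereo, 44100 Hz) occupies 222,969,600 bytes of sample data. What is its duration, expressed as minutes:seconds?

21:04

Byte rate = 44,100 × 2 × 2 = 176,400 bytes/s.
Duration = 222,969,600 / 176,400 = 1,264 s.
1,264 s = 21:04.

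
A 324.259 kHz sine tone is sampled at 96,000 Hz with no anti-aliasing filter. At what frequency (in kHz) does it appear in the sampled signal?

36.259 kHz

Nyquist = 96,000/2 = 48,000 Hz; 324,259 Hz exceeds it.
Alias = |324,259 − 3×96,000| = |324,259 − 288,000| = 36,259 Hz = 36.259 kHz.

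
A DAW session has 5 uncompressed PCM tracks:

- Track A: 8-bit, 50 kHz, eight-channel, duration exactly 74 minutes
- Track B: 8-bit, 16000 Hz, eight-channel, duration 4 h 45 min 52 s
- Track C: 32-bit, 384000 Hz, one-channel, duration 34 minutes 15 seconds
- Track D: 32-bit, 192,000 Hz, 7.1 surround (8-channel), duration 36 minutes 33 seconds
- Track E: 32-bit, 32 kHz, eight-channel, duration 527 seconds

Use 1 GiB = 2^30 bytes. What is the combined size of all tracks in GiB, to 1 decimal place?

19.7 GiB

Track A: exactly 74 minutes = 4,440 s; 50,000 × 4,440 × 1 × 8 = 1,776,000,000 bytes.
Track B: 4 h 45 min 52 s = 17,152 s; 16,000 × 17,152 × 1 × 8 = 2,195,456,000 bytes.
Track C: 34 minutes 15 seconds = 2,055 s; 384,000 × 2,055 × 4 × 1 = 3,156,480,000 bytes.
Track D: 36 minutes 33 seconds = 2,193 s; 192,000 × 2,193 × 4 × 8 = 13,473,792,000 bytes.
Track E: 32,000 × 527 × 4 × 8 = 539,648,000 bytes.
Total = 21,141,376,000 bytes = 19.7 GiB.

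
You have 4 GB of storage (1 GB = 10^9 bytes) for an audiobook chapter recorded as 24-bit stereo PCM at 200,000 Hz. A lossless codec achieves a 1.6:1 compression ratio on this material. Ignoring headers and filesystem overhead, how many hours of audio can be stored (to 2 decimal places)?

1.48 hours

Uncompressed byte rate = 200,000 × 3 × 2 = 1,200,000 bytes/s.
After 1.6:1 compression, effective rate ≈ 750000 bytes/s.
Capacity = 4 × 1,000,000,000 = 4,000,000,000 bytes.
4,000,000,000 / effective rate ≈ 5333.33 s → 1.48 hours.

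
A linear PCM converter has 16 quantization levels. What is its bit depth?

4 bits

log2(16) = 4.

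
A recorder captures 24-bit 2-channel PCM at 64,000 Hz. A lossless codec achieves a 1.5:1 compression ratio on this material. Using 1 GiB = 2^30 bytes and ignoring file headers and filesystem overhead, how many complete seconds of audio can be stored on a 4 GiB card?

Uncompressed byte rate = 64,000 × 3 × 2 = 384,000 bytes/s.
After 1.5:1 compression, effective rate ≈ 256000 bytes/s.
Capacity = 4 × 1,073,741,824 = 4,294,967,296 bytes.
4,294,967,296 / effective rate ≈ 16777.22 s → 16,777 seconds.

16,777 seconds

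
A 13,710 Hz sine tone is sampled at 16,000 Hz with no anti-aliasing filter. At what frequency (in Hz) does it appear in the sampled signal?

Nyquist = 16,000/2 = 8,000 Hz; 13,710 Hz exceeds it.
Alias = |13,710 − 1×16,000| = |13,710 − 16,000| = 2,290 Hz.

2,290 Hz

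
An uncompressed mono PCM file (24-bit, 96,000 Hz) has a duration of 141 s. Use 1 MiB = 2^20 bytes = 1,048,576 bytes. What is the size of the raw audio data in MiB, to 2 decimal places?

38.73 MiB

Bytes = 96,000 samples/s × 141 s × 3 bytes/sample × 1 ch = 40,608,000 bytes.
40,608,000 / 1,048,576 = 38.73 MiB.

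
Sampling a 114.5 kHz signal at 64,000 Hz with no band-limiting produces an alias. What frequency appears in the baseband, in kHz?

13.5 kHz

Nyquist = 64,000/2 = 32,000 Hz; 114,500 Hz exceeds it.
Alias = |114,500 − 2×64,000| = |114,500 − 128,000| = 13,500 Hz = 13.5 kHz.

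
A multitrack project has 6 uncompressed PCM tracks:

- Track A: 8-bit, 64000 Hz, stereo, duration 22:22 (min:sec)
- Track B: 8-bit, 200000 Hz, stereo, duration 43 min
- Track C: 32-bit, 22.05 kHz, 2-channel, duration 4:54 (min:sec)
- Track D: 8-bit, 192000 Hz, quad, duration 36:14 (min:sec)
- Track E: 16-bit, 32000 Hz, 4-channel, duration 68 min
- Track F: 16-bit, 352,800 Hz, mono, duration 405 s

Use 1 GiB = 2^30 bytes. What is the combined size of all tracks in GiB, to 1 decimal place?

Track A: 22:22 (min:sec) = 1,342 s; 64,000 × 1,342 × 1 × 2 = 171,776,000 bytes.
Track B: 43 min = 2,580 s; 200,000 × 2,580 × 1 × 2 = 1,032,000,000 bytes.
Track C: 4:54 (min:sec) = 294 s; 22,050 × 294 × 4 × 2 = 51,861,600 bytes.
Track D: 36:14 (min:sec) = 2,174 s; 192,000 × 2,174 × 1 × 4 = 1,669,632,000 bytes.
Track E: 68 min = 4,080 s; 32,000 × 4,080 × 2 × 4 = 1,044,480,000 bytes.
Track F: 352,800 × 405 × 2 × 1 = 285,768,000 bytes.
Total = 4,255,517,600 bytes = 4.0 GiB.

4.0 GiB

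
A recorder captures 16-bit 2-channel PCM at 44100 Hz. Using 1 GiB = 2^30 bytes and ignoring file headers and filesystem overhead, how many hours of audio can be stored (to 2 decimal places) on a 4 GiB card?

6.76 hours

Uncompressed byte rate = 44,100 × 2 × 2 = 176,400 bytes/s.
Capacity = 4 × 1,073,741,824 = 4,294,967,296 bytes.
4,294,967,296 / 176,400 ≈ 24347.89 s → 6.76 hours.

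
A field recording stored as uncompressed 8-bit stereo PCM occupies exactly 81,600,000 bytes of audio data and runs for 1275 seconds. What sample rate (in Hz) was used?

32,000 Hz

Bytes = sample_rate × seconds × bytes_per_sample × channels.
sample_rate = 81,600,000 / (1,275 × 1 × 2) = 81,600,000 / 2,550 = 32,000 Hz.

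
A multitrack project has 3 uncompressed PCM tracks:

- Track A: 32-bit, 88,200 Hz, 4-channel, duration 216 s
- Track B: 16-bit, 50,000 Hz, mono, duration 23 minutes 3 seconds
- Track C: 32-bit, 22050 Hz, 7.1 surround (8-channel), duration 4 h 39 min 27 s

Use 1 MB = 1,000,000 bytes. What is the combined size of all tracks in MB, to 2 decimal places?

12273.91 MB

Track A: 88,200 × 216 × 4 × 4 = 304,819,200 bytes.
Track B: 23 minutes 3 seconds = 1,383 s; 50,000 × 1,383 × 2 × 1 = 138,300,000 bytes.
Track C: 4 h 39 min 27 s = 16,767 s; 22,050 × 16,767 × 4 × 8 = 11,830,795,200 bytes.
Total = 12,273,914,400 bytes = 12273.91 MB.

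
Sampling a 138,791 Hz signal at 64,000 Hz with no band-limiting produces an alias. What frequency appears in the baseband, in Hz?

Nyquist = 64,000/2 = 32,000 Hz; 138,791 Hz exceeds it.
Alias = |138,791 − 2×64,000| = |138,791 − 128,000| = 10,791 Hz.

10,791 Hz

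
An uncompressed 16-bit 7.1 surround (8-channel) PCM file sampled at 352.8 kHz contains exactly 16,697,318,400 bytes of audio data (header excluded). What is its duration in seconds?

2,958 seconds

Byte rate = 352,800 × 2 × 8 = 5,644,800 bytes/s.
Duration = 16,697,318,400 / 5,644,800 = 2,958 s.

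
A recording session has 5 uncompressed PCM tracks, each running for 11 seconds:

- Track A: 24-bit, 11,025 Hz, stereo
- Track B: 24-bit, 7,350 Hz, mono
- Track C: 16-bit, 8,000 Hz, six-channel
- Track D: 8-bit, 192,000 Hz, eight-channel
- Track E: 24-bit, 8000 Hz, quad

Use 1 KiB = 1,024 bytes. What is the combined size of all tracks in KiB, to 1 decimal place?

Track A: 11,025 × 11 × 3 × 2 = 727,650 bytes.
Track B: 7,350 × 11 × 3 × 1 = 242,550 bytes.
Track C: 8,000 × 11 × 2 × 6 = 1,056,000 bytes.
Track D: 192,000 × 11 × 1 × 8 = 16,896,000 bytes.
Track E: 8,000 × 11 × 3 × 4 = 1,056,000 bytes.
Total = 19,978,200 bytes = 19510.0 KiB.

19510.0 KiB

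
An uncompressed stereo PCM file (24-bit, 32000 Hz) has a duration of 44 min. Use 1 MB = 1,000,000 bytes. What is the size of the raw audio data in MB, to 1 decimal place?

Duration = 44 min = 2,640 s.
Bytes = 32,000 samples/s × 2,640 s × 3 bytes/sample × 2 ch = 506,880,000 bytes.
506,880,000 / 1,000,000 = 506.9 MB.

506.9 MB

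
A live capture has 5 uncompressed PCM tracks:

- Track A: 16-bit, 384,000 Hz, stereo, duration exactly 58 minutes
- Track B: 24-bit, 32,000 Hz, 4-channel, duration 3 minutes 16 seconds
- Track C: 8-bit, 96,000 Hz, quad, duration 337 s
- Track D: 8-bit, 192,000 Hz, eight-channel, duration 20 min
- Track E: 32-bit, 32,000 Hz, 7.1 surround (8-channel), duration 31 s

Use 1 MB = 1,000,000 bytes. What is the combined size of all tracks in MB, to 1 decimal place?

7424.9 MB

Track A: exactly 58 minutes = 3,480 s; 384,000 × 3,480 × 2 × 2 = 5,345,280,000 bytes.
Track B: 3 minutes 16 seconds = 196 s; 32,000 × 196 × 3 × 4 = 75,264,000 bytes.
Track C: 96,000 × 337 × 1 × 4 = 129,408,000 bytes.
Track D: 20 min = 1,200 s; 192,000 × 1,200 × 1 × 8 = 1,843,200,000 bytes.
Track E: 32,000 × 31 × 4 × 8 = 31,744,000 bytes.
Total = 7,424,896,000 bytes = 7424.9 MB.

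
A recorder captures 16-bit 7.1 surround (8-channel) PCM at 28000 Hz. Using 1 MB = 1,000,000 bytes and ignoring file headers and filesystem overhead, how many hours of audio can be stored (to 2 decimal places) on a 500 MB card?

0.31 hours

Uncompressed byte rate = 28,000 × 2 × 8 = 448,000 bytes/s.
Capacity = 500 × 1,000,000 = 500,000,000 bytes.
500,000,000 / 448,000 ≈ 1116.07 s → 0.31 hours.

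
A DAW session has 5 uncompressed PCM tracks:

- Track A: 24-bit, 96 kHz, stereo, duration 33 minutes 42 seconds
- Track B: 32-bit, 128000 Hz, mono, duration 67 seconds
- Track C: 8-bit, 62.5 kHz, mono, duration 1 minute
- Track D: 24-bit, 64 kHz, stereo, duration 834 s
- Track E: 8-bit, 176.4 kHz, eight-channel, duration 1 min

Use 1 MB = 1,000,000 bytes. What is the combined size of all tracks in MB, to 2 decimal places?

Track A: 33 minutes 42 seconds = 2,022 s; 96,000 × 2,022 × 3 × 2 = 1,164,672,000 bytes.
Track B: 128,000 × 67 × 4 × 1 = 34,304,000 bytes.
Track C: 1 minute = 60 s; 62,500 × 60 × 1 × 1 = 3,750,000 bytes.
Track D: 64,000 × 834 × 3 × 2 = 320,256,000 bytes.
Track E: 1 min = 60 s; 176,400 × 60 × 1 × 8 = 84,672,000 bytes.
Total = 1,607,654,000 bytes = 1607.65 MB.

1607.65 MB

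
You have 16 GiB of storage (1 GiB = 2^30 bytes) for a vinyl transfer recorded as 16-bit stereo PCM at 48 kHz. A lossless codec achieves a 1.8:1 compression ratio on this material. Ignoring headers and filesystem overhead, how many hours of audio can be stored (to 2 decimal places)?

44.74 hours

Uncompressed byte rate = 48,000 × 2 × 2 = 192,000 bytes/s.
After 1.8:1 compression, effective rate ≈ 106666.67 bytes/s.
Capacity = 16 × 1,073,741,824 = 17,179,869,184 bytes.
17,179,869,184 / effective rate ≈ 161061.27 s → 44.74 hours.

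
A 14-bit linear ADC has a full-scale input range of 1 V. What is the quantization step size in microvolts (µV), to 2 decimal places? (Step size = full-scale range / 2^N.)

1 V / 2^14 = 1 / 16,384 V = 61.04 µV.

61.04 µV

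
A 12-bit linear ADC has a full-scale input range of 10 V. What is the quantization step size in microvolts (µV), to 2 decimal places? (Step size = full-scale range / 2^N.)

2441.41 µV

10 V / 2^12 = 10 / 4,096 V = 2441.41 µV.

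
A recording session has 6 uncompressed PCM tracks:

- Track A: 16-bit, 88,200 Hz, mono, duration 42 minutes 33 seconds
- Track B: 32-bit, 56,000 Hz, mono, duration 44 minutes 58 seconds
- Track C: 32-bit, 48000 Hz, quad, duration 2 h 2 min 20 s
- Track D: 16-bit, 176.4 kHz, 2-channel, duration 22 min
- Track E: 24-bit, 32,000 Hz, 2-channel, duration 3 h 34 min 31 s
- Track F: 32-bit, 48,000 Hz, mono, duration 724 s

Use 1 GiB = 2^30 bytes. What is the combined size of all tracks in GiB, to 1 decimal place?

9.5 GiB

Track A: 42 minutes 33 seconds = 2,553 s; 88,200 × 2,553 × 2 × 1 = 450,349,200 bytes.
Track B: 44 minutes 58 seconds = 2,698 s; 56,000 × 2,698 × 4 × 1 = 604,352,000 bytes.
Track C: 2 h 2 min 20 s = 7,340 s; 48,000 × 7,340 × 4 × 4 = 5,637,120,000 bytes.
Track D: 22 min = 1,320 s; 176,400 × 1,320 × 2 × 2 = 931,392,000 bytes.
Track E: 3 h 34 min 31 s = 12,871 s; 32,000 × 12,871 × 3 × 2 = 2,471,232,000 bytes.
Track F: 48,000 × 724 × 4 × 1 = 139,008,000 bytes.
Total = 10,233,453,200 bytes = 9.5 GiB.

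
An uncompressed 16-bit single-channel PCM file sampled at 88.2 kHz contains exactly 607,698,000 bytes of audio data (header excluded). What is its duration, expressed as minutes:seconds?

Byte rate = 88,200 × 2 × 1 = 176,400 bytes/s.
Duration = 607,698,000 / 176,400 = 3,445 s.
3,445 s = 57:25.

57:25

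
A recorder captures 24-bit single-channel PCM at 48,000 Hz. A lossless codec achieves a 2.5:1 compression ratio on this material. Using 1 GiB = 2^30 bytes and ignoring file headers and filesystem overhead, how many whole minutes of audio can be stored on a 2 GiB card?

621 minutes

Uncompressed byte rate = 48,000 × 3 × 1 = 144,000 bytes/s.
After 2.5:1 compression, effective rate ≈ 57600 bytes/s.
Capacity = 2 × 1,073,741,824 = 2,147,483,648 bytes.
2,147,483,648 / effective rate ≈ 37282.7 s → 621 minutes.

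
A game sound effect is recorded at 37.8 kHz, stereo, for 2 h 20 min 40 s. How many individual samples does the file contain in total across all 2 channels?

2 h 20 min 40 s = 8,440 s.
37,800 × 8,440 s × 2 ch = 638,064,000 samples.

638,064,000 samples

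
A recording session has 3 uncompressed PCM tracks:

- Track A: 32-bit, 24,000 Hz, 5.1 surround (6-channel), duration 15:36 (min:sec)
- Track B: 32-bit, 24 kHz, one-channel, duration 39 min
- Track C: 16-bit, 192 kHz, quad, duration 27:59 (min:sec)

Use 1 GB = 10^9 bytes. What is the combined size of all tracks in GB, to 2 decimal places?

3.34 GB

Track A: 15:36 (min:sec) = 936 s; 24,000 × 936 × 4 × 6 = 539,136,000 bytes.
Track B: 39 min = 2,340 s; 24,000 × 2,340 × 4 × 1 = 224,640,000 bytes.
Track C: 27:59 (min:sec) = 1,679 s; 192,000 × 1,679 × 2 × 4 = 2,578,944,000 bytes.
Total = 3,342,720,000 bytes = 3.34 GB.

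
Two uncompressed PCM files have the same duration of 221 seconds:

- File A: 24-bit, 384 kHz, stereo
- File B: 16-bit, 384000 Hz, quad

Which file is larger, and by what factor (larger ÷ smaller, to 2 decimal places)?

File B, by a factor of 1.33

File A: 384,000 × 3 × 2 = 2,304,000 bytes/s.
File B: 384,000 × 2 × 4 = 3,072,000 bytes/s.
File B is larger; ratio = 678,912,000 / 509,184,000 = 1.33.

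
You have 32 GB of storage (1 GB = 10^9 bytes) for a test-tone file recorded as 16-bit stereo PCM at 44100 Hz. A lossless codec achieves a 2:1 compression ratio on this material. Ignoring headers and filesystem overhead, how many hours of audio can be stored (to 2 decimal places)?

100.78 hours

Uncompressed byte rate = 44,100 × 2 × 2 = 176,400 bytes/s.
After 2:1 compression, effective rate ≈ 88200 bytes/s.
Capacity = 32 × 1,000,000,000 = 32,000,000,000 bytes.
32,000,000,000 / effective rate ≈ 362811.79 s → 100.78 hours.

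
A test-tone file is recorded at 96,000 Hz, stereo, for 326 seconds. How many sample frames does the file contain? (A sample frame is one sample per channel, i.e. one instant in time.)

31,296,000 sample frames

96,000 samples/s × 326 s = 31,296,000 frames.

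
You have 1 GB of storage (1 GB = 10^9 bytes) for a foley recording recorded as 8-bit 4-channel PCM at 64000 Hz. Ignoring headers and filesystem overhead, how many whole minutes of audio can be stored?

Uncompressed byte rate = 64,000 × 1 × 4 = 256,000 bytes/s.
Capacity = 1 × 1,000,000,000 = 1,000,000,000 bytes.
1,000,000,000 / 256,000 ≈ 3906.25 s → 65 minutes.

65 minutes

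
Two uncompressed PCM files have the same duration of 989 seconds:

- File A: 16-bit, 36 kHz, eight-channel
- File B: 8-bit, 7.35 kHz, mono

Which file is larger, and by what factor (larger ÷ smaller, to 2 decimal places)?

File A: 36,000 × 2 × 8 = 576,000 bytes/s.
File B: 7,350 × 1 × 1 = 7,350 bytes/s.
File A is larger; ratio = 569,664,000 / 7,269,150 = 78.37.

File A, by a factor of 78.37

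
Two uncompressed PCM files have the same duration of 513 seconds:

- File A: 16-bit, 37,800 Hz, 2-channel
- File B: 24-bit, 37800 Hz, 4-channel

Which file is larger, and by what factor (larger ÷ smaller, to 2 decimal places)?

File A: 37,800 × 2 × 2 = 151,200 bytes/s.
File B: 37,800 × 3 × 4 = 453,600 bytes/s.
File B is larger; ratio = 232,696,800 / 77,565,600 = 3.00.

File B, by a factor of 3.00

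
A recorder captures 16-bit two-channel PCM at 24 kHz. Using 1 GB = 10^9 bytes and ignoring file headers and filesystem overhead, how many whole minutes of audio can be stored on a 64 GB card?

11,111 minutes

Uncompressed byte rate = 24,000 × 2 × 2 = 96,000 bytes/s.
Capacity = 64 × 1,000,000,000 = 64,000,000,000 bytes.
64,000,000,000 / 96,000 ≈ 666666.67 s → 11,111 minutes.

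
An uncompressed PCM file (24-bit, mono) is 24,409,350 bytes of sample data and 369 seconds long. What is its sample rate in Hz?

22,050 Hz

Bytes = sample_rate × seconds × bytes_per_sample × channels.
sample_rate = 24,409,350 / (369 × 3 × 1) = 24,409,350 / 1,107 = 22,050 Hz.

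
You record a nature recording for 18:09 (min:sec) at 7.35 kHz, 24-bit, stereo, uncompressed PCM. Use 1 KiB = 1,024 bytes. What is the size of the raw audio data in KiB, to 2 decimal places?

46899.32 KiB

Duration = 18:09 (min:sec) = 1,089 s.
Bytes = 7,350 samples/s × 1,089 s × 3 bytes/sample × 2 ch = 48,024,900 bytes.
48,024,900 / 1,024 = 46899.32 KiB.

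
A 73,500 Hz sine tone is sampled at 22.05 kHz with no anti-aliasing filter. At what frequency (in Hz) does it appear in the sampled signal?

Nyquist = 22,050/2 = 11,025 Hz; 73,500 Hz exceeds it.
Alias = |73,500 − 3×22,050| = |73,500 − 66,150| = 7,350 Hz.

7,350 Hz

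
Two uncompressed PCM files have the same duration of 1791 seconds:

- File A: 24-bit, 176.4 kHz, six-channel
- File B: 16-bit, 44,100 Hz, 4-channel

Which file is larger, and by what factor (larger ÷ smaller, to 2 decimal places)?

File A: 176,400 × 3 × 6 = 3,175,200 bytes/s.
File B: 44,100 × 2 × 4 = 352,800 bytes/s.
File A is larger; ratio = 5,686,783,200 / 631,864,800 = 9.00.

File A, by a factor of 9.00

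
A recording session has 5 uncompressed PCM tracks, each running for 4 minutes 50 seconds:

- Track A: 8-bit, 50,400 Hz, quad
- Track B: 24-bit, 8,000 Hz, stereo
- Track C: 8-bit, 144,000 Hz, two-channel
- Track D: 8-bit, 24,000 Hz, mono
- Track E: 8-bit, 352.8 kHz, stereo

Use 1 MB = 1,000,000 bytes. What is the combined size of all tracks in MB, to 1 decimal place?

367.5 MB

4 minutes 50 seconds = 290 s.
Track A: 50,400 × 290 × 1 × 4 = 58,464,000 bytes.
Track B: 8,000 × 290 × 3 × 2 = 13,920,000 bytes.
Track C: 144,000 × 290 × 1 × 2 = 83,520,000 bytes.
Track D: 24,000 × 290 × 1 × 1 = 6,960,000 bytes.
Track E: 352,800 × 290 × 1 × 2 = 204,624,000 bytes.
Total = 367,488,000 bytes = 367.5 MB.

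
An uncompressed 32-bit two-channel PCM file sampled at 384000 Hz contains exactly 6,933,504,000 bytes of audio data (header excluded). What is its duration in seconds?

Byte rate = 384,000 × 4 × 2 = 3,072,000 bytes/s.
Duration = 6,933,504,000 / 3,072,000 = 2,257 s.

2,257 seconds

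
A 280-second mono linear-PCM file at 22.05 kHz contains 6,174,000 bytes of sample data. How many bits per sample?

8 bits

Bytes per sample = 6,174,000 / (22,050 × 280 × 1) = 6,174,000 / 6,174,000 = 1.
Bit depth = 1 × 8 = 8 bits.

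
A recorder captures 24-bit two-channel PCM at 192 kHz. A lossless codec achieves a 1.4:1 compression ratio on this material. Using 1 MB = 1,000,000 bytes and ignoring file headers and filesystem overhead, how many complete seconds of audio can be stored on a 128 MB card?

Uncompressed byte rate = 192,000 × 3 × 2 = 1,152,000 bytes/s.
After 1.4:1 compression, effective rate ≈ 822857.14 bytes/s.
Capacity = 128 × 1,000,000 = 128,000,000 bytes.
128,000,000 / effective rate ≈ 155.56 s → 155 seconds.

155 seconds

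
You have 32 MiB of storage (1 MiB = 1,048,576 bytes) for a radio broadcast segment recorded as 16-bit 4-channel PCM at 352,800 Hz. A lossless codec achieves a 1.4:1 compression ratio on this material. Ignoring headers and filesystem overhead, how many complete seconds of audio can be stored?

16 seconds

Uncompressed byte rate = 352,800 × 2 × 4 = 2,822,400 bytes/s.
After 1.4:1 compression, effective rate ≈ 2016000 bytes/s.
Capacity = 32 × 1,048,576 = 33,554,432 bytes.
33,554,432 / effective rate ≈ 16.64 s → 16 seconds.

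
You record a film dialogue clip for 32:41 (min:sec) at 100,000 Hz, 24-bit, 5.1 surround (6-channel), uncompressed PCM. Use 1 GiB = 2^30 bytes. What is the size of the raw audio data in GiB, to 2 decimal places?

3.29 GiB

Duration = 32:41 (min:sec) = 1,961 s.
Bytes = 100,000 samples/s × 1,961 s × 3 bytes/sample × 6 ch = 3,529,800,000 bytes.
3,529,800,000 / 1,073,741,824 = 3.29 GiB.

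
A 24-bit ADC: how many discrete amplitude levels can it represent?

16,777,216 levels

2^24 = 16,777,216.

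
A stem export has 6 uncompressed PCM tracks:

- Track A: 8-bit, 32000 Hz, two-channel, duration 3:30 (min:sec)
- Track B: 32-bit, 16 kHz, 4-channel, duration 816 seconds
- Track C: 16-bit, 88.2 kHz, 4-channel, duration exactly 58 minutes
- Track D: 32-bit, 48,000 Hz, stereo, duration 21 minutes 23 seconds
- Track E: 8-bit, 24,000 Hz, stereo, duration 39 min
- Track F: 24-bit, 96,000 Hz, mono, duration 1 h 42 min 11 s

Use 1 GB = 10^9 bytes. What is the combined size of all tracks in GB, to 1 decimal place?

5.0 GB

Track A: 3:30 (min:sec) = 210 s; 32,000 × 210 × 1 × 2 = 13,440,000 bytes.
Track B: 16,000 × 816 × 4 × 4 = 208,896,000 bytes.
Track C: exactly 58 minutes = 3,480 s; 88,200 × 3,480 × 2 × 4 = 2,455,488,000 bytes.
Track D: 21 minutes 23 seconds = 1,283 s; 48,000 × 1,283 × 4 × 2 = 492,672,000 bytes.
Track E: 39 min = 2,340 s; 24,000 × 2,340 × 1 × 2 = 112,320,000 bytes.
Track F: 1 h 42 min 11 s = 6,131 s; 96,000 × 6,131 × 3 × 1 = 1,765,728,000 bytes.
Total = 5,048,544,000 bytes = 5.0 GB.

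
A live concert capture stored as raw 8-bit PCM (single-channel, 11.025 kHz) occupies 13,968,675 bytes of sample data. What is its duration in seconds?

1,267 seconds

Byte rate = 11,025 × 1 × 1 = 11,025 bytes/s.
Duration = 13,968,675 / 11,025 = 1,267 s.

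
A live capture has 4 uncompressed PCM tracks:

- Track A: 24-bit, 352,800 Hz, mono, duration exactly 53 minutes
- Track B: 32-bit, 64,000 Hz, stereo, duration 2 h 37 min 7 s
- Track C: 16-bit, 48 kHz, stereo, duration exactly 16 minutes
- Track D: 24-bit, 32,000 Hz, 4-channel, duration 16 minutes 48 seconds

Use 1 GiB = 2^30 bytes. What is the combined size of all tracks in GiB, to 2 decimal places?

8.16 GiB

Track A: exactly 53 minutes = 3,180 s; 352,800 × 3,180 × 3 × 1 = 3,365,712,000 bytes.
Track B: 2 h 37 min 7 s = 9,427 s; 64,000 × 9,427 × 4 × 2 = 4,826,624,000 bytes.
Track C: exactly 16 minutes = 960 s; 48,000 × 960 × 2 × 2 = 184,320,000 bytes.
Track D: 16 minutes 48 seconds = 1,008 s; 32,000 × 1,008 × 3 × 4 = 387,072,000 bytes.
Total = 8,763,728,000 bytes = 8.16 GiB.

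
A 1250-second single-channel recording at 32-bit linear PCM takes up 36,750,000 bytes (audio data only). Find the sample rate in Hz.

7,350 Hz

Bytes = sample_rate × seconds × bytes_per_sample × channels.
sample_rate = 36,750,000 / (1,250 × 4 × 1) = 36,750,000 / 5,000 = 7,350 Hz.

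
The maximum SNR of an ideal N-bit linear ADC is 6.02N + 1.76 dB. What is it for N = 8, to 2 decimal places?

6.02 × 8 + 1.76 = 49.92 dB.

49.92 dB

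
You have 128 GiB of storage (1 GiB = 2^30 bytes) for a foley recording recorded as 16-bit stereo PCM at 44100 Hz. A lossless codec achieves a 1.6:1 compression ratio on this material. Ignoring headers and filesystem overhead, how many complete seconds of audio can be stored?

Uncompressed byte rate = 44,100 × 2 × 2 = 176,400 bytes/s.
After 1.6:1 compression, effective rate ≈ 110250 bytes/s.
Capacity = 128 × 1,073,741,824 = 137,438,953,472 bytes.
137,438,953,472 / effective rate ≈ 1246611.82 s → 1,246,611 seconds.

1,246,611 seconds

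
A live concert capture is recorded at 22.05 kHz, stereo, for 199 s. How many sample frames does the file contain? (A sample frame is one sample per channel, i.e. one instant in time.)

4,387,950 sample frames

22,050 samples/s × 199 s = 4,387,950 frames.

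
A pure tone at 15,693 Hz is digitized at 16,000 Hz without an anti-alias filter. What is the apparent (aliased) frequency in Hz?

Nyquist = 16,000/2 = 8,000 Hz; 15,693 Hz exceeds it.
Alias = |15,693 − 1×16,000| = |15,693 − 16,000| = 307 Hz.

307 Hz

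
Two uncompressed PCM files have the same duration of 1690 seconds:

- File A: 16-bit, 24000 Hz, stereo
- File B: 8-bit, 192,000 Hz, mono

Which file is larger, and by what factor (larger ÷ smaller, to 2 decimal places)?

File A: 24,000 × 2 × 2 = 96,000 bytes/s.
File B: 192,000 × 1 × 1 = 192,000 bytes/s.
File B is larger; ratio = 324,480,000 / 162,240,000 = 2.00.

File B, by a factor of 2.00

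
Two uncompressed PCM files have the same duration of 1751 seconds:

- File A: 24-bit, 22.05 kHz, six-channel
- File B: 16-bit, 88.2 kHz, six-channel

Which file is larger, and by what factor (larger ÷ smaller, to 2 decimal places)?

File A: 22,050 × 3 × 6 = 396,900 bytes/s.
File B: 88,200 × 2 × 6 = 1,058,400 bytes/s.
File B is larger; ratio = 1,853,258,400 / 694,971,900 = 2.67.

File B, by a factor of 2.67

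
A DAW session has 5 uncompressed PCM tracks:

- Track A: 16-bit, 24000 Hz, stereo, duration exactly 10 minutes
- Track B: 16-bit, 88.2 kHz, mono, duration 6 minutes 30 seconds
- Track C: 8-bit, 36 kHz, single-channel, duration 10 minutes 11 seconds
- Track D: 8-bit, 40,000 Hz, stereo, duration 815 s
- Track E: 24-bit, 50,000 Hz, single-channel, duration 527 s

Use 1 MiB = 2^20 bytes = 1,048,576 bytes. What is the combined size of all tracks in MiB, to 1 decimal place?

Track A: exactly 10 minutes = 600 s; 24,000 × 600 × 2 × 2 = 57,600,000 bytes.
Track B: 6 minutes 30 seconds = 390 s; 88,200 × 390 × 2 × 1 = 68,796,000 bytes.
Track C: 10 minutes 11 seconds = 611 s; 36,000 × 611 × 1 × 1 = 21,996,000 bytes.
Track D: 40,000 × 815 × 1 × 2 = 65,200,000 bytes.
Track E: 50,000 × 527 × 3 × 1 = 79,050,000 bytes.
Total = 292,642,000 bytes = 279.1 MiB.

279.1 MiB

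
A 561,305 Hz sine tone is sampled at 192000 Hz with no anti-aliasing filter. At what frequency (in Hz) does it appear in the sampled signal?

14,695 Hz

Nyquist = 192,000/2 = 96,000 Hz; 561,305 Hz exceeds it.
Alias = |561,305 − 3×192,000| = |561,305 − 576,000| = 14,695 Hz.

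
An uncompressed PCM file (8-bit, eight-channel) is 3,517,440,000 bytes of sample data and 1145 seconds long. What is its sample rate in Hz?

Bytes = sample_rate × seconds × bytes_per_sample × channels.
sample_rate = 3,517,440,000 / (1,145 × 1 × 8) = 3,517,440,000 / 9,160 = 384,000 Hz.

384,000 Hz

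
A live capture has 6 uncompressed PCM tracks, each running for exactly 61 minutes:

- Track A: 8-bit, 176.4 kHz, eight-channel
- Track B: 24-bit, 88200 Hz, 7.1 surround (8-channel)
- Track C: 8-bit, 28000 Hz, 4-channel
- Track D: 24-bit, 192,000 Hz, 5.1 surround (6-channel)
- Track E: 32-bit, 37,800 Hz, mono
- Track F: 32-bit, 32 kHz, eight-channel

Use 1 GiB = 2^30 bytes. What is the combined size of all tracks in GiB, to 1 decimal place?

exactly 61 minutes = 3,660 s.
Track A: 176,400 × 3,660 × 1 × 8 = 5,164,992,000 bytes.
Track B: 88,200 × 3,660 × 3 × 8 = 7,747,488,000 bytes.
Track C: 28,000 × 3,660 × 1 × 4 = 409,920,000 bytes.
Track D: 192,000 × 3,660 × 3 × 6 = 12,648,960,000 bytes.
Track E: 37,800 × 3,660 × 4 × 1 = 553,392,000 bytes.
Track F: 32,000 × 3,660 × 4 × 8 = 3,747,840,000 bytes.
Total = 30,272,592,000 bytes = 28.2 GiB.

28.2 GiB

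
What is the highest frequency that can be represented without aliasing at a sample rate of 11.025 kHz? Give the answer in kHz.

5.5125 kHz

Nyquist frequency = sample rate / 2 = 11,025 / 2 = 5.5125 kHz.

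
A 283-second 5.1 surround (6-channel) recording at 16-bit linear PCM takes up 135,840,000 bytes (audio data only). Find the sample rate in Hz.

40,000 Hz

Bytes = sample_rate × seconds × bytes_per_sample × channels.
sample_rate = 135,840,000 / (283 × 2 × 6) = 135,840,000 / 3,396 = 40,000 Hz.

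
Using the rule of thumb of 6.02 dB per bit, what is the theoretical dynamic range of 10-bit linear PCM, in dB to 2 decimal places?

10 × 6.02 = 60.20 dB.

60.20 dB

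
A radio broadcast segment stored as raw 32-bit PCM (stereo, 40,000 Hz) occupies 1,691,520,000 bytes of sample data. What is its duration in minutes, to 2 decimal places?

88.10 minutes

Byte rate = 40,000 × 4 × 2 = 320,000 bytes/s.
Duration = 1,691,520,000 / 320,000 = 5,286 s.
5,286 s / 60 = 88.10 minutes.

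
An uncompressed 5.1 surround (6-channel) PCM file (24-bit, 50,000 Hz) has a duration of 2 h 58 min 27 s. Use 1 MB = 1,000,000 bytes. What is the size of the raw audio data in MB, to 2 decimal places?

9636.30 MB

Duration = 2 h 58 min 27 s = 10,707 s.
Bytes = 50,000 samples/s × 10,707 s × 3 bytes/sample × 6 ch = 9,636,300,000 bytes.
9,636,300,000 / 1,000,000 = 9636.30 MB.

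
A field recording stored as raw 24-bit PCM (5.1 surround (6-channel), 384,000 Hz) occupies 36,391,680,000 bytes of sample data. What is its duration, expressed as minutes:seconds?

87:45

Byte rate = 384,000 × 3 × 6 = 6,912,000 bytes/s.
Duration = 36,391,680,000 / 6,912,000 = 5,265 s.
5,265 s = 87:45.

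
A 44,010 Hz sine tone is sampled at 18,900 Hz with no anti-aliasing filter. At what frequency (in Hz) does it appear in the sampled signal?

Nyquist = 18,900/2 = 9,450 Hz; 44,010 Hz exceeds it.
Alias = |44,010 − 2×18,900| = |44,010 − 37,800| = 6,210 Hz.

6,210 Hz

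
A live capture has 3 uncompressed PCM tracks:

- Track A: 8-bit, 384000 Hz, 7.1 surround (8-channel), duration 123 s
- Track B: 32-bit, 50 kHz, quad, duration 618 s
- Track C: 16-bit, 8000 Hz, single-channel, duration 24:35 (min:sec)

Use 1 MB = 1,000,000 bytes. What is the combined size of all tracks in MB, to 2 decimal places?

Track A: 384,000 × 123 × 1 × 8 = 377,856,000 bytes.
Track B: 50,000 × 618 × 4 × 4 = 494,400,000 bytes.
Track C: 24:35 (min:sec) = 1,475 s; 8,000 × 1,475 × 2 × 1 = 23,600,000 bytes.
Total = 895,856,000 bytes = 895.86 MB.

895.86 MB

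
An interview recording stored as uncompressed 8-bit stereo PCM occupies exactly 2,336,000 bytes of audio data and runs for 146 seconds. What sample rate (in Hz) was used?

Bytes = sample_rate × seconds × bytes_per_sample × channels.
sample_rate = 2,336,000 / (146 × 1 × 2) = 2,336,000 / 292 = 8,000 Hz.

8,000 Hz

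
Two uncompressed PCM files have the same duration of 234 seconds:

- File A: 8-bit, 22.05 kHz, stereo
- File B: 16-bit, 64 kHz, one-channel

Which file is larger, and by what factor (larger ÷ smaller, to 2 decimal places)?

File A: 22,050 × 1 × 2 = 44,100 bytes/s.
File B: 64,000 × 2 × 1 = 128,000 bytes/s.
File B is larger; ratio = 29,952,000 / 10,319,400 = 2.90.

File B, by a factor of 2.90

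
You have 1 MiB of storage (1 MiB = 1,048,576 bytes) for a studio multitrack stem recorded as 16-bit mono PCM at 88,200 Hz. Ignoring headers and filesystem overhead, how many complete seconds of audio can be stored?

Uncompressed byte rate = 88,200 × 2 × 1 = 176,400 bytes/s.
Capacity = 1 × 1,048,576 = 1,048,576 bytes.
1,048,576 / 176,400 ≈ 5.94 s → 5 seconds.

5 seconds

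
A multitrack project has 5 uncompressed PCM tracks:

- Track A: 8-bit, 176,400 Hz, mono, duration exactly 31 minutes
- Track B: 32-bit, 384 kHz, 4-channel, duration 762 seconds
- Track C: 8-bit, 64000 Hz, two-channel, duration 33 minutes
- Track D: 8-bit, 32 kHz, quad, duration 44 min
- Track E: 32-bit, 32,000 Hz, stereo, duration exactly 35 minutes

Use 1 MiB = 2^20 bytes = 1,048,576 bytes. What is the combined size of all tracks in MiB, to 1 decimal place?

Track A: exactly 31 minutes = 1,860 s; 176,400 × 1,860 × 1 × 1 = 328,104,000 bytes.
Track B: 384,000 × 762 × 4 × 4 = 4,681,728,000 bytes.
Track C: 33 minutes = 1,980 s; 64,000 × 1,980 × 1 × 2 = 253,440,000 bytes.
Track D: 44 min = 2,640 s; 32,000 × 2,640 × 1 × 4 = 337,920,000 bytes.
Track E: exactly 35 minutes = 2,100 s; 32,000 × 2,100 × 4 × 2 = 537,600,000 bytes.
Total = 6,138,792,000 bytes = 5854.4 MiB.

5854.4 MiB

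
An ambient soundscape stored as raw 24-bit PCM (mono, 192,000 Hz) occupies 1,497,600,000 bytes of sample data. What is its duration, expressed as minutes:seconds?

Byte rate = 192,000 × 3 × 1 = 576,000 bytes/s.
Duration = 1,497,600,000 / 576,000 = 2,600 s.
2,600 s = 43:20.

43:20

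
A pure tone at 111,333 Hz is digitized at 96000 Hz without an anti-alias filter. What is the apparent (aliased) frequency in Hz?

Nyquist = 96,000/2 = 48,000 Hz; 111,333 Hz exceeds it.
Alias = |111,333 − 1×96,000| = |111,333 − 96,000| = 15,333 Hz.

15,333 Hz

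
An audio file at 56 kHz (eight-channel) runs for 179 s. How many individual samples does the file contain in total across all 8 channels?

56,000 × 179 s × 8 ch = 80,192,000 samples.

80,192,000 samples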